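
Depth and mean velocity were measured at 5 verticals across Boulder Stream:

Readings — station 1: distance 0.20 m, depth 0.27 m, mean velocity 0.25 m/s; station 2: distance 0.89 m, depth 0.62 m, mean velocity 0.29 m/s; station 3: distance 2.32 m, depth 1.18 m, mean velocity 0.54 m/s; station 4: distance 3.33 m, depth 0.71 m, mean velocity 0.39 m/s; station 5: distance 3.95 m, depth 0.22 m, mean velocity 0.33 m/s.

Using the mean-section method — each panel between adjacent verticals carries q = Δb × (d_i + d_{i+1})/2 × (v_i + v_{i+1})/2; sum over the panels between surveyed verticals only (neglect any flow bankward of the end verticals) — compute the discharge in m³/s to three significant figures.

1.16 m³/s

Panel 1-2: Δb = 0.69 m, d̄ = (0.27+0.62)/2 = 0.445, v̄ = (0.25+0.29)/2 = 0.27 → q = 0.69×0.445×0.27 = 0.08290 m³/s
Panel 2-3: Δb = 1.43 m, d̄ = (0.62+1.18)/2 = 0.9, v̄ = (0.29+0.54)/2 = 0.415 → q = 1.43×0.9×0.415 = 0.5341 m³/s
Panel 3-4: Δb = 1.01 m, d̄ = (1.18+0.71)/2 = 0.945, v̄ = (0.54+0.39)/2 = 0.465 → q = 1.01×0.945×0.465 = 0.4438 m³/s
Panel 4-5: Δb = 0.62 m, d̄ = (0.71+0.22)/2 = 0.465, v̄ = (0.39+0.33)/2 = 0.36 → q = 0.62×0.465×0.36 = 0.1038 m³/s
Q = Σ q = 1.165 m³/s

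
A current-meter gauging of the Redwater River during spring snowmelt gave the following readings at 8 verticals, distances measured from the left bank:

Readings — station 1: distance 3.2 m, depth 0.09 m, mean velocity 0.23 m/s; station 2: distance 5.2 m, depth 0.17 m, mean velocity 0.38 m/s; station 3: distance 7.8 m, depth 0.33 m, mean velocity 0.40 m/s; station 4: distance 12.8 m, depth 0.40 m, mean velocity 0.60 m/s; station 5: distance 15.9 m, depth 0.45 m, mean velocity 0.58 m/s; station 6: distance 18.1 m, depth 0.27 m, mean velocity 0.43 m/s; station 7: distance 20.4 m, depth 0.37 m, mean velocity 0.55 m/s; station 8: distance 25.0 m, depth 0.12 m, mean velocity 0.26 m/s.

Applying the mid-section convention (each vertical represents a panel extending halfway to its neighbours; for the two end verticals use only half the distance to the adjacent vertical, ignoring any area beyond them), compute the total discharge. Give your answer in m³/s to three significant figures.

3.37 m³/s

w_1 = (5.2 − 3.2)/2 = 1 m; q_1 = 0.23 × 0.09 × 1 = 0.02070 m³/s
w_2 = (7.8 − 3.2)/2 = 2.3 m; q_2 = 0.38 × 0.17 × 2.3 = 0.1486 m³/s
w_3 = (12.8 − 5.2)/2 = 3.8 m; q_3 = 0.40 × 0.33 × 3.8 = 0.5016 m³/s
w_4 = (15.9 − 7.8)/2 = 4.05 m; q_4 = 0.60 × 0.40 × 4.05 = 0.9720 m³/s
w_5 = (18.1 − 12.8)/2 = 2.65 m; q_5 = 0.58 × 0.45 × 2.65 = 0.6917 m³/s
w_6 = (20.4 − 15.9)/2 = 2.25 m; q_6 = 0.43 × 0.27 × 2.25 = 0.2612 m³/s
w_7 = (25.0 − 18.1)/2 = 3.45 m; q_7 = 0.55 × 0.37 × 3.45 = 0.7021 m³/s
w_8 = (25.0 − 20.4)/2 = 2.3 m; q_8 = 0.26 × 0.12 × 2.3 = 0.07176 m³/s
Q = Σ qᵢ = 3.370 m³/s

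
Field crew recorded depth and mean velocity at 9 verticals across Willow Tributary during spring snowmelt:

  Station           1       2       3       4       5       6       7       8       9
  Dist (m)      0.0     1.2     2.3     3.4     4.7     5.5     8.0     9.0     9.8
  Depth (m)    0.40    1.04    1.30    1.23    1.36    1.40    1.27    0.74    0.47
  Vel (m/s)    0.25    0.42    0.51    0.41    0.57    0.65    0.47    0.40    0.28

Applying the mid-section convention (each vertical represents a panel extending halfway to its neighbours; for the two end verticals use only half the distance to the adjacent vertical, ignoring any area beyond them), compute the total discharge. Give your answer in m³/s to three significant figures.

w_1 = (1.2 − 0.0)/2 = 0.6 m; q_1 = 0.25 × 0.40 × 0.6 = 0.06000 m³/s
w_2 = (2.3 − 0.0)/2 = 1.15 m; q_2 = 0.42 × 1.04 × 1.15 = 0.5023 m³/s
w_3 = (3.4 − 1.2)/2 = 1.1 m; q_3 = 0.51 × 1.30 × 1.1 = 0.7293 m³/s
w_4 = (4.7 − 2.3)/2 = 1.2 m; q_4 = 0.41 × 1.23 × 1.2 = 0.6052 m³/s
w_5 = (5.5 − 3.4)/2 = 1.05 m; q_5 = 0.57 × 1.36 × 1.05 = 0.8140 m³/s
w_6 = (8.0 − 4.7)/2 = 1.65 m; q_6 = 0.65 × 1.40 × 1.65 = 1.502 m³/s
w_7 = (9.0 − 5.5)/2 = 1.75 m; q_7 = 0.47 × 1.27 × 1.75 = 1.045 m³/s
w_8 = (9.8 − 8.0)/2 = 0.9 m; q_8 = 0.40 × 0.74 × 0.9 = 0.2664 m³/s
w_9 = (9.8 − 9.0)/2 = 0.4 m; q_9 = 0.28 × 0.47 × 0.4 = 0.05264 m³/s
Q = Σ qᵢ = 5.576 m³/s

5.58 m³/s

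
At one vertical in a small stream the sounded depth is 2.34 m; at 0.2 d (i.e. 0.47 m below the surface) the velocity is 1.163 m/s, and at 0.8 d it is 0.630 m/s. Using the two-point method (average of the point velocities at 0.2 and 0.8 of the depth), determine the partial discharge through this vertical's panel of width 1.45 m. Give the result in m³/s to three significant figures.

3.04 m³/s

v̄ = (1.163 + 0.630) / 2 = 0.8965 m/s
q = v̄ × d × w = 0.8965 × 2.34 × 1.45 = 3.042 m³/s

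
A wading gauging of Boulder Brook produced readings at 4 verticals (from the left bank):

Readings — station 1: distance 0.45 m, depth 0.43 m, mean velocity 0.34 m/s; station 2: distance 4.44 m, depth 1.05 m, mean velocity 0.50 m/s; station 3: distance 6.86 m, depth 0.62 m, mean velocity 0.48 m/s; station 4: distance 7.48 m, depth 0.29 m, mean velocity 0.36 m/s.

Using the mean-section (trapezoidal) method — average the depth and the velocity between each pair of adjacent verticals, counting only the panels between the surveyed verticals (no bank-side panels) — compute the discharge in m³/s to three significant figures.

Panel 1-2: Δb = 3.99 m, d̄ = (0.43+1.05)/2 = 0.74, v̄ = (0.34+0.50)/2 = 0.42 → q = 3.99×0.74×0.42 = 1.240 m³/s
Panel 2-3: Δb = 2.42 m, d̄ = (1.05+0.62)/2 = 0.835, v̄ = (0.50+0.48)/2 = 0.49 → q = 2.42×0.835×0.49 = 0.9901 m³/s
Panel 3-4: Δb = 0.62 m, d̄ = (0.62+0.29)/2 = 0.455, v̄ = (0.48+0.36)/2 = 0.42 → q = 0.62×0.455×0.42 = 0.1185 m³/s
Q = Σ q = 2.349 m³/s

2.35 m³/s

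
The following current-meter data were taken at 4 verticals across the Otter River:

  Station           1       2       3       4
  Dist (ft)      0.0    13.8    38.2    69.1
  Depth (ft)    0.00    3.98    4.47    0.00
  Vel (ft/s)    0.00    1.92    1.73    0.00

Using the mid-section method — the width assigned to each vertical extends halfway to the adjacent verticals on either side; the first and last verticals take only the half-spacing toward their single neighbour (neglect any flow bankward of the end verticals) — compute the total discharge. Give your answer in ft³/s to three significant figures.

w_2 = (38.2 − 0.0)/2 = 19.1 ft; q_2 = 1.92 × 3.98 × 19.1 = 146.0 ft³/s
w_3 = (69.1 − 13.8)/2 = 27.65 ft; q_3 = 1.73 × 4.47 × 27.65 = 213.8 ft³/s
Stations 1, 4 contribute zero (depth or velocity is 0).
Q = Σ qᵢ = 359.8 ft³/s

360 ft³/s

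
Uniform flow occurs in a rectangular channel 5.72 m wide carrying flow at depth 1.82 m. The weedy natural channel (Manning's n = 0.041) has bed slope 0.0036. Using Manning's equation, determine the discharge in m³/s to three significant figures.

A = b·y = 5.72 × 1.82 = 10.41 m²
P = b + 2y = 5.72 + 2×1.82 = 9.360 m
R = A/P = 10.41/9.360 = 1.112 m
Q = (1/n)·A·R^(2/3)·S^(1/2) = (1/0.041) × 10.41 × 1.112^(2/3) × 0.0036^(1/2) = 16.35 m³/s

16.4 m³/s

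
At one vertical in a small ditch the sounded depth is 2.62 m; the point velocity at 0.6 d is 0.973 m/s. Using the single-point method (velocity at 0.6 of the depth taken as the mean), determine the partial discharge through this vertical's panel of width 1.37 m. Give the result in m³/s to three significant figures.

v̄ = v₀.₆ = 0.973 m/s
q = v̄ × d × w = 0.9730 × 2.62 × 1.37 = 3.492 m³/s

3.49 m³/s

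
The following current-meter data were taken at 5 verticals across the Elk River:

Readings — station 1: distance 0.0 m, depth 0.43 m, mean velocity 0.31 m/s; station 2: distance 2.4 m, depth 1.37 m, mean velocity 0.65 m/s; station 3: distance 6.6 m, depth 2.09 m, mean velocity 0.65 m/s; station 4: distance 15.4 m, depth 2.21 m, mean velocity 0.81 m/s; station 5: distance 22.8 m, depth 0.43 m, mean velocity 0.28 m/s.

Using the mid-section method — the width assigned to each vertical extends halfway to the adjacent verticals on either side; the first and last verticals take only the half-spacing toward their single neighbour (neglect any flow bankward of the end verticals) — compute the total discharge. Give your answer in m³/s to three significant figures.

w_1 = (2.4 − 0.0)/2 = 1.2 m; q_1 = 0.31 × 0.43 × 1.2 = 0.1600 m³/s
w_2 = (6.6 − 0.0)/2 = 3.3 m; q_2 = 0.65 × 1.37 × 3.3 = 2.939 m³/s
w_3 = (15.4 − 2.4)/2 = 6.5 m; q_3 = 0.65 × 2.09 × 6.5 = 8.830 m³/s
w_4 = (22.8 − 6.6)/2 = 8.1 m; q_4 = 0.81 × 2.21 × 8.1 = 14.50 m³/s
w_5 = (22.8 − 15.4)/2 = 3.7 m; q_5 = 0.28 × 0.43 × 3.7 = 0.4455 m³/s
Q = Σ qᵢ = 26.87 m³/s

26.9 m³/s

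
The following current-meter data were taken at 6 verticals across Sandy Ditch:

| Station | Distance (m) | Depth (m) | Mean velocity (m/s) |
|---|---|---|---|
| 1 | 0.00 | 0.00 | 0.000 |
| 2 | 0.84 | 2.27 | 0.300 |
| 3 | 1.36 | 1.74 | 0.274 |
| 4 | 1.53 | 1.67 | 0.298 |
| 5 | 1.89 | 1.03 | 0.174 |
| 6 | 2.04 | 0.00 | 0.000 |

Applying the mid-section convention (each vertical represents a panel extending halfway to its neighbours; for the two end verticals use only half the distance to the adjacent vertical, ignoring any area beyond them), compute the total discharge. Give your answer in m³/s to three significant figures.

w_2 = (1.36 − 0.00)/2 = 0.68 m; q_2 = 0.300 × 2.27 × 0.68 = 0.4631 m³/s
w_3 = (1.53 − 0.84)/2 = 0.345 m; q_3 = 0.274 × 1.74 × 0.345 = 0.1645 m³/s
w_4 = (1.89 − 1.36)/2 = 0.265 m; q_4 = 0.298 × 1.67 × 0.265 = 0.1319 m³/s
w_5 = (2.04 − 1.53)/2 = 0.255 m; q_5 = 0.174 × 1.03 × 0.255 = 0.04570 m³/s
Stations 1, 6 contribute zero (depth or velocity is 0).
Q = Σ qᵢ = 0.8051 m³/s

0.805 m³/s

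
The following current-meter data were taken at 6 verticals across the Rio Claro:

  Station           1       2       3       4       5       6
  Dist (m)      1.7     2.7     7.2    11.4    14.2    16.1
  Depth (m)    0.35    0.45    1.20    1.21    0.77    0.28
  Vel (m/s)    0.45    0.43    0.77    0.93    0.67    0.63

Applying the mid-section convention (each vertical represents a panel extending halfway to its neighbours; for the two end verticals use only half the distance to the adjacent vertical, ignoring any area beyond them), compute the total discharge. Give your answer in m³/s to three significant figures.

9.95 m³/s

w_1 = (2.7 − 1.7)/2 = 0.5 m; q_1 = 0.45 × 0.35 × 0.5 = 0.07875 m³/s
w_2 = (7.2 − 1.7)/2 = 2.75 m; q_2 = 0.43 × 0.45 × 2.75 = 0.5321 m³/s
w_3 = (11.4 − 2.7)/2 = 4.35 m; q_3 = 0.77 × 1.20 × 4.35 = 4.019 m³/s
w_4 = (14.2 − 7.2)/2 = 3.5 m; q_4 = 0.93 × 1.21 × 3.5 = 3.939 m³/s
w_5 = (16.1 − 11.4)/2 = 2.35 m; q_5 = 0.67 × 0.77 × 2.35 = 1.212 m³/s
w_6 = (16.1 − 14.2)/2 = 0.95 m; q_6 = 0.63 × 0.28 × 0.95 = 0.1676 m³/s
Q = Σ qᵢ = 9.949 m³/s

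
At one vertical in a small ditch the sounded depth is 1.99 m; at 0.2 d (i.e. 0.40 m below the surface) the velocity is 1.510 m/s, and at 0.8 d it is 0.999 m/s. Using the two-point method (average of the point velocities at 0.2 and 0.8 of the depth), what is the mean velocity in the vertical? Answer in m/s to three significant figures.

1.25 m/s

v̄ = (1.510 + 0.999) / 2 = 1.255 m/s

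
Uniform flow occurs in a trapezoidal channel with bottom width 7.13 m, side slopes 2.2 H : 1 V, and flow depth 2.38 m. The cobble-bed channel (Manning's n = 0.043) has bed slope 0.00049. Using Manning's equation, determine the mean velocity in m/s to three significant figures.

A = (b + z·y)·y = (7.13 + 2.2×2.38)×2.38 = 29.43 m²
P = b + 2y√(1+z²) = 7.13 + 2×2.38×√(1+2.2²) = 18.63 m
R = A/P = 29.43/18.63 = 1.580 m
Q = (1/n)·A·R^(2/3)·S^(1/2) = (1/0.043) × 29.43 × 1.580^(2/3) × 0.00049^(1/2) = 20.55 m³/s
V = Q/A = 20.55/29.43 = 0.6982 m/s

0.698 m/s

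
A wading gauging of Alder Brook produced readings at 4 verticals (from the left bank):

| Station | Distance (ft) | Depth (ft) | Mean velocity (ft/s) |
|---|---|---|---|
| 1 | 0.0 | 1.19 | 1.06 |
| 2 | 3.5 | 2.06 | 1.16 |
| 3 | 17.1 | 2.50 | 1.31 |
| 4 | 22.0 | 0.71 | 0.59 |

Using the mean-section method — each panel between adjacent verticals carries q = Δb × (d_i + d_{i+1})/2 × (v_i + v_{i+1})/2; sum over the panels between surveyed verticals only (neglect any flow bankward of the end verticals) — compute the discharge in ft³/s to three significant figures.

52.1 ft³/s

Panel 1-2: Δb = 3.5 ft, d̄ = (1.19+2.06)/2 = 1.625, v̄ = (1.06+1.16)/2 = 1.11 → q = 3.5×1.625×1.11 = 6.313 ft³/s
Panel 2-3: Δb = 13.6 ft, d̄ = (2.06+2.50)/2 = 2.28, v̄ = (1.16+1.31)/2 = 1.235 → q = 13.6×2.28×1.235 = 38.29 ft³/s
Panel 3-4: Δb = 4.9 ft, d̄ = (2.50+0.71)/2 = 1.605, v̄ = (1.31+0.59)/2 = 0.95 → q = 4.9×1.605×0.95 = 7.471 ft³/s
Q = Σ q = 52.08 ft³/s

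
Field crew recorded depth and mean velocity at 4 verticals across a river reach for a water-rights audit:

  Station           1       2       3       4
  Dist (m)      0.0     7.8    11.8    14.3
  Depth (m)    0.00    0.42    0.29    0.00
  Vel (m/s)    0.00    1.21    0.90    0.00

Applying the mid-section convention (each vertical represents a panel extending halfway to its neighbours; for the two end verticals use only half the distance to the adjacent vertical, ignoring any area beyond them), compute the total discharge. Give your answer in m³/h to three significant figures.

w_2 = (11.8 − 0.0)/2 = 5.9 m; q_2 = 1.21 × 0.42 × 5.9 = 2.998 m³/s
w_3 = (14.3 − 7.8)/2 = 3.25 m; q_3 = 0.90 × 0.29 × 3.25 = 0.8483 m³/s
Stations 1, 4 contribute zero (depth or velocity is 0).
Q = Σ qᵢ = 3.847 m³/s
= 3.847 × 3600 = 13850 m³/h

13800 m³/h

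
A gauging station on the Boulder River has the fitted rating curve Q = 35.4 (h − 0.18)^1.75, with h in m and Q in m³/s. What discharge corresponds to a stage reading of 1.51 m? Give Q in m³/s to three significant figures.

Q = 35.4 × (1.51 − 0.18)^1.75 = 35.4 × 1.33^1.75 = 58.31 m³/s

58.3 m³/s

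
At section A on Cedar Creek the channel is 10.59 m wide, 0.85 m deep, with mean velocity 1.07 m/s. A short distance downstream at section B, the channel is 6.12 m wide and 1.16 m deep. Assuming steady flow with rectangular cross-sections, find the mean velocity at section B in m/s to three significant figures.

1.36 m/s

Q = A₁V₁ = (10.59×0.85) × 1.07 = 9.632 m³/s
A₂ = 6.12 × 1.16 = 7.099 m²
V₂ = Q/A₂ = 9.632/7.099 = 1.357 m/s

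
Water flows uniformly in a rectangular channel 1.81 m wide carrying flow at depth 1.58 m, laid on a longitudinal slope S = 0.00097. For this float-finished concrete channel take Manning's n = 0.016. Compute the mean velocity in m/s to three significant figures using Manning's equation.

A = b·y = 1.81 × 1.58 = 2.860 m²
P = b + 2y = 1.81 + 2×1.58 = 4.970 m
R = A/P = 2.860/4.970 = 0.5754 m
Q = (1/n)·A·R^(2/3)·S^(1/2) = (1/0.016) × 2.860 × 0.5754^(2/3) × 0.00097^(1/2) = 3.851 m³/s
V = Q/A = 3.851/2.860 = 1.347 m/s

1.35 m/s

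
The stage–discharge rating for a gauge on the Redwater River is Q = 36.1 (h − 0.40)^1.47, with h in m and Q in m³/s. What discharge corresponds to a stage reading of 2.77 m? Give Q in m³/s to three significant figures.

Q = 36.1 × (2.77 − 0.40)^1.47 = 36.1 × 2.37^1.47 = 128.3 m³/s

128 m³/s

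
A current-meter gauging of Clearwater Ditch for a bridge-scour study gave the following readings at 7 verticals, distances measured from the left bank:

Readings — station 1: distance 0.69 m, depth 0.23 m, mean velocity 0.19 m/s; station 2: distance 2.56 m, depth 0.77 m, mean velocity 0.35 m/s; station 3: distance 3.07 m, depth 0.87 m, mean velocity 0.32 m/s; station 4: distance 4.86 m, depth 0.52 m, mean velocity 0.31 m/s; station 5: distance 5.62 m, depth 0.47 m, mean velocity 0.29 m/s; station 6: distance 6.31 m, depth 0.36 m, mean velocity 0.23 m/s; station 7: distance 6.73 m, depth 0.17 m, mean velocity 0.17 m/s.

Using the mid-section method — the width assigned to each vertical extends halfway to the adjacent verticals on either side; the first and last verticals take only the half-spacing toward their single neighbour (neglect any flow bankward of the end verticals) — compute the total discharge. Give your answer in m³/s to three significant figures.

w_1 = (2.56 − 0.69)/2 = 0.935 m; q_1 = 0.19 × 0.23 × 0.935 = 0.04086 m³/s
w_2 = (3.07 − 0.69)/2 = 1.19 m; q_2 = 0.35 × 0.77 × 1.19 = 0.3207 m³/s
w_3 = (4.86 − 2.56)/2 = 1.15 m; q_3 = 0.32 × 0.87 × 1.15 = 0.3202 m³/s
w_4 = (5.62 − 3.07)/2 = 1.275 m; q_4 = 0.31 × 0.52 × 1.275 = 0.2055 m³/s
w_5 = (6.31 − 4.86)/2 = 0.725 m; q_5 = 0.29 × 0.47 × 0.725 = 0.09882 m³/s
w_6 = (6.73 − 5.62)/2 = 0.555 m; q_6 = 0.23 × 0.36 × 0.555 = 0.04595 m³/s
w_7 = (6.73 − 6.31)/2 = 0.21 m; q_7 = 0.17 × 0.17 × 0.21 = 0.006069 m³/s
Q = Σ qᵢ = 1.038 m³/s

1.04 m³/s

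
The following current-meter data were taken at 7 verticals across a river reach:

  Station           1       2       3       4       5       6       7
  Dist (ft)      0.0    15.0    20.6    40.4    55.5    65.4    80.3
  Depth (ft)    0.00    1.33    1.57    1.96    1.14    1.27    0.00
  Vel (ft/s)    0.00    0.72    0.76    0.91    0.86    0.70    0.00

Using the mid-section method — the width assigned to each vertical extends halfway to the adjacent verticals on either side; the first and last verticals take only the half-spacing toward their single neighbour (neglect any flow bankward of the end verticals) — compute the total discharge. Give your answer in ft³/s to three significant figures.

79.4 ft³/s

w_2 = (20.6 − 0.0)/2 = 10.3 ft; q_2 = 0.72 × 1.33 × 10.3 = 9.863 ft³/s
w_3 = (40.4 − 15.0)/2 = 12.7 ft; q_3 = 0.76 × 1.57 × 12.7 = 15.15 ft³/s
w_4 = (55.5 − 20.6)/2 = 17.45 ft; q_4 = 0.91 × 1.96 × 17.45 = 31.12 ft³/s
w_5 = (65.4 − 40.4)/2 = 12.5 ft; q_5 = 0.86 × 1.14 × 12.5 = 12.26 ft³/s
w_6 = (80.3 − 55.5)/2 = 12.4 ft; q_6 = 0.70 × 1.27 × 12.4 = 11.02 ft³/s
Stations 1, 7 contribute zero (depth or velocity is 0).
Q = Σ qᵢ = 79.42 ft³/s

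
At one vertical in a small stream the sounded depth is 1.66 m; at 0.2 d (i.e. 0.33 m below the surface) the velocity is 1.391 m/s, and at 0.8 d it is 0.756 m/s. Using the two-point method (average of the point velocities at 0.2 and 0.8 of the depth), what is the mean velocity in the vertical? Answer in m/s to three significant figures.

v̄ = (1.391 + 0.756) / 2 = 1.074 m/s

1.07 m/s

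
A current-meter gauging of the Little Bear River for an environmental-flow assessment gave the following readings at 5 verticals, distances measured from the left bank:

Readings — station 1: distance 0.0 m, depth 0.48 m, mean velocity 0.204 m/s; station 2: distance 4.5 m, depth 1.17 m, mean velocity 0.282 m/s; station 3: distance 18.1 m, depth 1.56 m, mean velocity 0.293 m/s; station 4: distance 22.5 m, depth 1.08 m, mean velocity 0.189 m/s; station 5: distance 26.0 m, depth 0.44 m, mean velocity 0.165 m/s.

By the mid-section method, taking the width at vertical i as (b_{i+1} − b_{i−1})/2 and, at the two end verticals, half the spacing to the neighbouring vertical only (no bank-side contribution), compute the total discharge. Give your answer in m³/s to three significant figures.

8.25 m³/s

w_1 = (4.5 − 0.0)/2 = 2.25 m; q_1 = 0.204 × 0.48 × 2.25 = 0.2203 m³/s
w_2 = (18.1 − 0.0)/2 = 9.05 m; q_2 = 0.282 × 1.17 × 9.05 = 2.986 m³/s
w_3 = (22.5 − 4.5)/2 = 9 m; q_3 = 0.293 × 1.56 × 9 = 4.114 m³/s
w_4 = (26.0 − 18.1)/2 = 3.95 m; q_4 = 0.189 × 1.08 × 3.95 = 0.8063 m³/s
w_5 = (26.0 − 22.5)/2 = 1.75 m; q_5 = 0.165 × 0.44 × 1.75 = 0.1271 m³/s
Q = Σ qᵢ = 8.253 m³/s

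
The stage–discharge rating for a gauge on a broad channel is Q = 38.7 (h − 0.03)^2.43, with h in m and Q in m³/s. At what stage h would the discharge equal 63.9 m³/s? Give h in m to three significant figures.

1.26 m

h − h₀ = (Q/C)^(1/b) = (63.9/38.7)^(1/2.43) = 1.229 m
h = 0.03 + 1.229 = 1.259 m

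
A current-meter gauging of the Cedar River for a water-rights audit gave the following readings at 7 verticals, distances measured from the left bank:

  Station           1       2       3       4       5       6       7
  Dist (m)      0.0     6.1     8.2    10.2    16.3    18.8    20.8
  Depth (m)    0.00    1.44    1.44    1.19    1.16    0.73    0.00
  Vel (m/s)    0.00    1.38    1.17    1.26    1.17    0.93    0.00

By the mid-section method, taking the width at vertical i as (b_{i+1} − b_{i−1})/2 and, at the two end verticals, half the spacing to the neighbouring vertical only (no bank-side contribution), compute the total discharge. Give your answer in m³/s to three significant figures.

w_2 = (8.2 − 0.0)/2 = 4.1 m; q_2 = 1.38 × 1.44 × 4.1 = 8.148 m³/s
w_3 = (10.2 − 6.1)/2 = 2.05 m; q_3 = 1.17 × 1.44 × 2.05 = 3.454 m³/s
w_4 = (16.3 − 8.2)/2 = 4.05 m; q_4 = 1.26 × 1.19 × 4.05 = 6.073 m³/s
w_5 = (18.8 − 10.2)/2 = 4.3 m; q_5 = 1.17 × 1.16 × 4.3 = 5.836 m³/s
w_6 = (20.8 − 16.3)/2 = 2.25 m; q_6 = 0.93 × 0.73 × 2.25 = 1.528 m³/s
Stations 1, 7 contribute zero (depth or velocity is 0).
Q = Σ qᵢ = 25.04 m³/s

25.0 m³/s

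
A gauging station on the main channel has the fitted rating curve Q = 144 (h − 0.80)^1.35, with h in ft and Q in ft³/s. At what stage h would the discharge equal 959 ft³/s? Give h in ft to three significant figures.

h − h₀ = (Q/C)^(1/b) = (959/144)^(1/1.35) = 4.073 ft
h = 0.80 + 4.073 = 4.873 ft

4.87 ft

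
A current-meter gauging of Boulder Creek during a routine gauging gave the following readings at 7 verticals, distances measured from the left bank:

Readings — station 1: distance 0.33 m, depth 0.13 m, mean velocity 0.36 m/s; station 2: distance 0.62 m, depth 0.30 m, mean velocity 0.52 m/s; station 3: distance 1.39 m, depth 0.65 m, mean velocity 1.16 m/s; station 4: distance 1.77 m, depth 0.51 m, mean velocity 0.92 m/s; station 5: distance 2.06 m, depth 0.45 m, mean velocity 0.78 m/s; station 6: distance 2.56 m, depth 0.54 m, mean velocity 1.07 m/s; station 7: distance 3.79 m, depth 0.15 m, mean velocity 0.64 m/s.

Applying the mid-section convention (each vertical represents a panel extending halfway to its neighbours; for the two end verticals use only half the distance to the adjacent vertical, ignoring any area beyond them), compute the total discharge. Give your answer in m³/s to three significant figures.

w_1 = (0.62 − 0.33)/2 = 0.145 m; q_1 = 0.36 × 0.13 × 0.145 = 0.006786 m³/s
w_2 = (1.39 − 0.33)/2 = 0.53 m; q_2 = 0.52 × 0.30 × 0.53 = 0.08268 m³/s
w_3 = (1.77 − 0.62)/2 = 0.575 m; q_3 = 1.16 × 0.65 × 0.575 = 0.4336 m³/s
w_4 = (2.06 − 1.39)/2 = 0.335 m; q_4 = 0.92 × 0.51 × 0.335 = 0.1572 m³/s
w_5 = (2.56 − 1.77)/2 = 0.395 m; q_5 = 0.78 × 0.45 × 0.395 = 0.1386 m³/s
w_6 = (3.79 − 2.06)/2 = 0.865 m; q_6 = 1.07 × 0.54 × 0.865 = 0.4998 m³/s
w_7 = (3.79 − 2.56)/2 = 0.615 m; q_7 = 0.64 × 0.15 × 0.615 = 0.05904 m³/s
Q = Σ qᵢ = 1.378 m³/s

1.38 m³/s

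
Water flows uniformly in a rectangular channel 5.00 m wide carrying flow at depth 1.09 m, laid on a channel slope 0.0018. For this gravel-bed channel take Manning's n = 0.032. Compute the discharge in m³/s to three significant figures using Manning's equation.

A = b·y = 5.00 × 1.09 = 5.450 m²
P = b + 2y = 5.00 + 2×1.09 = 7.180 m
R = A/P = 5.450/7.180 = 0.7591 m
Q = (1/n)·A·R^(2/3)·S^(1/2) = (1/0.032) × 5.450 × 0.7591^(2/3) × 0.0018^(1/2) = 6.013 m³/s

6.01 m³/s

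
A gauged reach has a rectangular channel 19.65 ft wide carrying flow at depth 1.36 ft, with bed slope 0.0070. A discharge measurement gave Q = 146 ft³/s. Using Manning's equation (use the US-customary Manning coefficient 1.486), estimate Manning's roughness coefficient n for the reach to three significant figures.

0.0256

A = b·y = 19.65 × 1.36 = 26.72 ft²
P = b + 2y = 19.65 + 2×1.36 = 22.37 ft
R = A/P = 26.72/22.37 = 1.195 ft
n = (1.486/Q)·A·R^(2/3)·S^(1/2) = (1.486/146) × 26.72 × 1.126 × 0.08367 = 0.02562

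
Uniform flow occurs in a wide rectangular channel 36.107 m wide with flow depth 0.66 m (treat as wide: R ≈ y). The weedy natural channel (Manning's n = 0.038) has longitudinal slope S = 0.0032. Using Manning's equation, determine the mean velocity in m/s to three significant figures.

1.13 m/s

A = b·y = 36.107 × 0.66 = 23.83 m²
Wide channel: R ≈ y = 0.66 m
Q = (1/n)·A·R^(2/3)·S^(1/2) = (1/0.038) × 23.83 × 0.6600^(2/3) × 0.0032^(1/2) = 26.89 m³/s
V = Q/A = 26.89/23.83 = 1.128 m/s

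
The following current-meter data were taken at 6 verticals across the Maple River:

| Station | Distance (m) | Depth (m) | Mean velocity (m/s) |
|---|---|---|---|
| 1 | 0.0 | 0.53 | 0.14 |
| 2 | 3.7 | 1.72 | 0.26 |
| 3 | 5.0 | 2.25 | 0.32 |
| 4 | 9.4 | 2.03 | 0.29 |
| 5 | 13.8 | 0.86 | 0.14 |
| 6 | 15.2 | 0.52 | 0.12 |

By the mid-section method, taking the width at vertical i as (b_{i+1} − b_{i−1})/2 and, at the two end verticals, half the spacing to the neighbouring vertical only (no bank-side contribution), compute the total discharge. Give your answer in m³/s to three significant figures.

6.29 m³/s

w_1 = (3.7 − 0.0)/2 = 1.85 m; q_1 = 0.14 × 0.53 × 1.85 = 0.1373 m³/s
w_2 = (5.0 − 0.0)/2 = 2.5 m; q_2 = 0.26 × 1.72 × 2.5 = 1.118 m³/s
w_3 = (9.4 − 3.7)/2 = 2.85 m; q_3 = 0.32 × 2.25 × 2.85 = 2.052 m³/s
w_4 = (13.8 − 5.0)/2 = 4.4 m; q_4 = 0.29 × 2.03 × 4.4 = 2.590 m³/s
w_5 = (15.2 − 9.4)/2 = 2.9 m; q_5 = 0.14 × 0.86 × 2.9 = 0.3492 m³/s
w_6 = (15.2 − 13.8)/2 = 0.7 m; q_6 = 0.12 × 0.52 × 0.7 = 0.04368 m³/s
Q = Σ qᵢ = 6.290 m³/s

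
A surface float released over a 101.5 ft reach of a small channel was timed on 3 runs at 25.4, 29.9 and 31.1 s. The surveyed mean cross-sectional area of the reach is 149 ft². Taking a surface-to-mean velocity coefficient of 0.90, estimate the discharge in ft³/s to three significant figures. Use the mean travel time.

473 ft³/s

t̄ = (25.4 + 29.9 + 31.1) / 3 = 28.8 s
v_surface = L / t̄ = 101.5 / 28.8 = 3.524 ft/s
v_mean = 0.90 × 3.524 = 3.172 ft/s
Q = A × v_mean = 149 × 3.172 = 472.6 ft³/s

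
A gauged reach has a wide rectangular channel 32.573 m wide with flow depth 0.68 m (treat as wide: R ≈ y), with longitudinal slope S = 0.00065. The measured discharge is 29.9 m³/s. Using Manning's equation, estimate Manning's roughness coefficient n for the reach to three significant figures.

0.0146

A = b·y = 32.573 × 0.68 = 22.15 m²
Wide channel: R ≈ y = 0.68 m
n = (1/Q)·A·R^(2/3)·S^(1/2) = (1/29.9) × 22.15 × 0.7733 × 0.02550 = 0.01460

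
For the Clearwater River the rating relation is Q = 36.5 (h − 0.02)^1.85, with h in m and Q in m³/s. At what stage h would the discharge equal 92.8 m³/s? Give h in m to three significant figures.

h − h₀ = (Q/C)^(1/b) = (92.8/36.5)^(1/1.85) = 1.656 m
h = 0.02 + 1.656 = 1.676 m

1.68 m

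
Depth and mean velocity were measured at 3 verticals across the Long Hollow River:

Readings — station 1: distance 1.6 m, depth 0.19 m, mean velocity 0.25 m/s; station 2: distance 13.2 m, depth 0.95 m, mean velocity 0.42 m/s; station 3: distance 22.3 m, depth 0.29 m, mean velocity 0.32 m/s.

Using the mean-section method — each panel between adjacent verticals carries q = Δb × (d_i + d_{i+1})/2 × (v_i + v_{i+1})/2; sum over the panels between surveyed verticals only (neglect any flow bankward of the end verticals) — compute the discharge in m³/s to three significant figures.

4.30 m³/s

Panel 1-2: Δb = 11.6 m, d̄ = (0.19+0.95)/2 = 0.57, v̄ = (0.25+0.42)/2 = 0.335 → q = 11.6×0.57×0.335 = 2.215 m³/s
Panel 2-3: Δb = 9.1 m, d̄ = (0.95+0.29)/2 = 0.62, v̄ = (0.42+0.32)/2 = 0.37 → q = 9.1×0.62×0.37 = 2.088 m³/s
Q = Σ q = 4.303 m³/s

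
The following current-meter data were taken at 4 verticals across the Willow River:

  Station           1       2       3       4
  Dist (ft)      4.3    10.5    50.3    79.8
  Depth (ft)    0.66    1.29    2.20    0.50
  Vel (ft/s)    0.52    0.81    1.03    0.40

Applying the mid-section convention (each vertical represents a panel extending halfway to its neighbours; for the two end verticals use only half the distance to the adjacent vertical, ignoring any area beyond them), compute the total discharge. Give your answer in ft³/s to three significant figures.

w_1 = (10.5 − 4.3)/2 = 3.1 ft; q_1 = 0.52 × 0.66 × 3.1 = 1.064 ft³/s
w_2 = (50.3 − 4.3)/2 = 23 ft; q_2 = 0.81 × 1.29 × 23 = 24.03 ft³/s
w_3 = (79.8 − 10.5)/2 = 34.65 ft; q_3 = 1.03 × 2.20 × 34.65 = 78.52 ft³/s
w_4 = (79.8 − 50.3)/2 = 14.75 ft; q_4 = 0.40 × 0.50 × 14.75 = 2.950 ft³/s
Q = Σ qᵢ = 106.6 ft³/s

107 ft³/s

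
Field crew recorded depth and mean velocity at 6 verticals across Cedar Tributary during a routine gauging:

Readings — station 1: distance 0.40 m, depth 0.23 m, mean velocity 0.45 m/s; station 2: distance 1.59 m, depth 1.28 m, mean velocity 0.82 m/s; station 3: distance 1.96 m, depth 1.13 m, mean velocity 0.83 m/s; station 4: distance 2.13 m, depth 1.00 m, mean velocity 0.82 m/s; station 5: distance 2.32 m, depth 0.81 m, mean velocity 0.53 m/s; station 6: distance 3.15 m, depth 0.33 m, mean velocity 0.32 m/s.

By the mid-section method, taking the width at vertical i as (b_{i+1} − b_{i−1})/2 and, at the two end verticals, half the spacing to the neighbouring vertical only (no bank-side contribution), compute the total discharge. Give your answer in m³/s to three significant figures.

w_1 = (1.59 − 0.40)/2 = 0.595 m; q_1 = 0.45 × 0.23 × 0.595 = 0.06158 m³/s
w_2 = (1.96 − 0.40)/2 = 0.78 m; q_2 = 0.82 × 1.28 × 0.78 = 0.8187 m³/s
w_3 = (2.13 − 1.59)/2 = 0.27 m; q_3 = 0.83 × 1.13 × 0.27 = 0.2532 m³/s
w_4 = (2.32 − 1.96)/2 = 0.18 m; q_4 = 0.82 × 1.00 × 0.18 = 0.1476 m³/s
w_5 = (3.15 − 2.13)/2 = 0.51 m; q_5 = 0.53 × 0.81 × 0.51 = 0.2189 m³/s
w_6 = (3.15 − 2.32)/2 = 0.415 m; q_6 = 0.32 × 0.33 × 0.415 = 0.04382 m³/s
Q = Σ qᵢ = 1.544 m³/s

1.54 m³/s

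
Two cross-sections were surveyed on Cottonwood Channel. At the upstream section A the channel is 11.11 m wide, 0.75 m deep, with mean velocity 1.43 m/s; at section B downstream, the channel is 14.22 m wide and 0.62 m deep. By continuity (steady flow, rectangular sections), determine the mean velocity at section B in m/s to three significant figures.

Q = A₁V₁ = (11.11×0.75) × 1.43 = 11.92 m³/s
A₂ = 14.22 × 0.62 = 8.816 m²
V₂ = Q/A₂ = 11.92/8.816 = 1.352 m/s

1.35 m/s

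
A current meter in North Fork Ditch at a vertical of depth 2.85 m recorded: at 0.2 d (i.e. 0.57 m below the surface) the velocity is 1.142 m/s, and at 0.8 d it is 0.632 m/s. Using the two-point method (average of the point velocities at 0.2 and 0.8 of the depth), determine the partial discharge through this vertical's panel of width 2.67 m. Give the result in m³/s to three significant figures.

v̄ = (1.142 + 0.632) / 2 = 0.8870 m/s
q = v̄ × d × w = 0.8870 × 2.85 × 2.67 = 6.750 m³/s

6.75 m³/s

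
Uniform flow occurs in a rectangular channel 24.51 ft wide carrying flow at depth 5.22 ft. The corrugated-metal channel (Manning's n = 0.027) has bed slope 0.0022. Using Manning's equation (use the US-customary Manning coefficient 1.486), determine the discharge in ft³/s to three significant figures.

784 ft³/s

A = b·y = 24.51 × 5.22 = 127.9 ft²
P = b + 2y = 24.51 + 2×5.22 = 34.95 ft
R = A/P = 127.9/34.95 = 3.661 ft
Q = (1.486/n)·A·R^(2/3)·S^(1/2) = (1.486/0.027) × 127.9 × 3.661^(2/3) × 0.0022^(1/2) = 784.5 ft³/s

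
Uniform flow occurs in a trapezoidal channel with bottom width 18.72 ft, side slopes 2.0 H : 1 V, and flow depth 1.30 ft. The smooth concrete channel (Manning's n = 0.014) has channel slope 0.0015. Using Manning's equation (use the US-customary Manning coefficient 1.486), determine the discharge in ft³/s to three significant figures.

A = (b + z·y)·y = (18.72 + 2.0×1.30)×1.30 = 27.72 ft²
P = b + 2y√(1+z²) = 18.72 + 2×1.30×√(1+2.0²) = 24.53 ft
R = A/P = 27.72/24.53 = 1.130 ft
Q = (1.486/n)·A·R^(2/3)·S^(1/2) = (1.486/0.014) × 27.72 × 1.130^(2/3) × 0.0015^(1/2) = 123.6 ft³/s

124 ft³/s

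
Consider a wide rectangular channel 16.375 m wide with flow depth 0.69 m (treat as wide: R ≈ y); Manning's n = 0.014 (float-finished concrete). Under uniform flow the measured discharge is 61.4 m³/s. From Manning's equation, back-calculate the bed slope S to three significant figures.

A = b·y = 16.375 × 0.69 = 11.30 m²
Wide channel: R ≈ y = 0.69 m
S = (Q·n / (1·A·R^(2/3)))² = (61.4×0.014 / (1×11.30×0.7808))² = 0.009493

0.00949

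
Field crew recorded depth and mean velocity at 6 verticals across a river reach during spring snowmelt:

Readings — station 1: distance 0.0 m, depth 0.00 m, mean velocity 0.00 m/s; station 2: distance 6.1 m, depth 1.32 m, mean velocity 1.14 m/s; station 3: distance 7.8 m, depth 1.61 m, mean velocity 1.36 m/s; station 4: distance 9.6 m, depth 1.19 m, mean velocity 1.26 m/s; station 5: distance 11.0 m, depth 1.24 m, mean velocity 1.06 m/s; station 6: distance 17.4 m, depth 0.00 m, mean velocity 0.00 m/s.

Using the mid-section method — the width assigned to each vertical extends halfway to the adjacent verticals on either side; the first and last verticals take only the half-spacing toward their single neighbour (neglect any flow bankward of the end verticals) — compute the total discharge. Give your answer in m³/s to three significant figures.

17.2 m³/s

w_2 = (7.8 − 0.0)/2 = 3.9 m; q_2 = 1.14 × 1.32 × 3.9 = 5.869 m³/s
w_3 = (9.6 − 6.1)/2 = 1.75 m; q_3 = 1.36 × 1.61 × 1.75 = 3.832 m³/s
w_4 = (11.0 − 7.8)/2 = 1.6 m; q_4 = 1.26 × 1.19 × 1.6 = 2.399 m³/s
w_5 = (17.4 − 9.6)/2 = 3.9 m; q_5 = 1.06 × 1.24 × 3.9 = 5.126 m³/s
Stations 1, 6 contribute zero (depth or velocity is 0).
Q = Σ qᵢ = 17.23 m³/s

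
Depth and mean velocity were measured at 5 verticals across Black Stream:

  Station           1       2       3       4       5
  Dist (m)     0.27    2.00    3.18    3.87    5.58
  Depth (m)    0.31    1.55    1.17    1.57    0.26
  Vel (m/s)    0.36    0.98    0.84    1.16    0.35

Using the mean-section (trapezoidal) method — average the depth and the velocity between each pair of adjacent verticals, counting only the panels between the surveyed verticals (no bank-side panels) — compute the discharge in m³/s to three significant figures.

Panel 1-2: Δb = 1.73 m, d̄ = (0.31+1.55)/2 = 0.93, v̄ = (0.36+0.98)/2 = 0.67 → q = 1.73×0.93×0.67 = 1.078 m³/s
Panel 2-3: Δb = 1.18 m, d̄ = (1.55+1.17)/2 = 1.36, v̄ = (0.98+0.84)/2 = 0.91 → q = 1.18×1.36×0.91 = 1.460 m³/s
Panel 3-4: Δb = 0.69 m, d̄ = (1.17+1.57)/2 = 1.37, v̄ = (0.84+1.16)/2 = 1 → q = 0.69×1.37×1 = 0.9453 m³/s
Panel 4-5: Δb = 1.71 m, d̄ = (1.57+0.26)/2 = 0.915, v̄ = (1.16+0.35)/2 = 0.755 → q = 1.71×0.915×0.755 = 1.181 m³/s
Q = Σ q = 4.665 m³/s

4.66 m³/s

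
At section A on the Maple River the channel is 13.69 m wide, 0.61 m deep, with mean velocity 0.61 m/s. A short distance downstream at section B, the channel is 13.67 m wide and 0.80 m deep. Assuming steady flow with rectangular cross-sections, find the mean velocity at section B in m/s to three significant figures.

Q = A₁V₁ = (13.69×0.61) × 0.61 = 5.094 m³/s
A₂ = 13.67 × 0.80 = 10.94 m²
V₂ = Q/A₂ = 5.094/10.94 = 0.4658 m/s

0.466 m/s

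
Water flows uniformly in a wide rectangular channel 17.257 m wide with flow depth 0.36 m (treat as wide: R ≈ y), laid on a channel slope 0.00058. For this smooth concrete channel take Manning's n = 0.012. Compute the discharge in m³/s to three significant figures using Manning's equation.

A = b·y = 17.257 × 0.36 = 6.213 m²
Wide channel: R ≈ y = 0.36 m
Q = (1/n)·A·R^(2/3)·S^(1/2) = (1/0.012) × 6.213 × 0.3600^(2/3) × 0.00058^(1/2) = 6.310 m³/s

6.31 m³/s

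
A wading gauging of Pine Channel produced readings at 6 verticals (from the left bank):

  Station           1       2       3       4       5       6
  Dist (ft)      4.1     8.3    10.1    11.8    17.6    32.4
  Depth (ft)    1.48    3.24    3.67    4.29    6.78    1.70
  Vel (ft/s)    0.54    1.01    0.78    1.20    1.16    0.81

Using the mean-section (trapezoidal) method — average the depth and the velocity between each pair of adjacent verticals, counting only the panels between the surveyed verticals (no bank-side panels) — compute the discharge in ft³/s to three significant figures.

120 ft³/s

Panel 1-2: Δb = 4.2 ft, d̄ = (1.48+3.24)/2 = 2.36, v̄ = (0.54+1.01)/2 = 0.775 → q = 4.2×2.36×0.775 = 7.682 ft³/s
Panel 2-3: Δb = 1.8 ft, d̄ = (3.24+3.67)/2 = 3.455, v̄ = (1.01+0.78)/2 = 0.895 → q = 1.8×3.455×0.895 = 5.566 ft³/s
Panel 3-4: Δb = 1.7 ft, d̄ = (3.67+4.29)/2 = 3.98, v̄ = (0.78+1.20)/2 = 0.99 → q = 1.7×3.98×0.99 = 6.698 ft³/s
Panel 4-5: Δb = 5.8 ft, d̄ = (4.29+6.78)/2 = 5.535, v̄ = (1.20+1.16)/2 = 1.18 → q = 5.8×5.535×1.18 = 37.88 ft³/s
Panel 5-6: Δb = 14.8 ft, d̄ = (6.78+1.70)/2 = 4.24, v̄ = (1.16+0.81)/2 = 0.985 → q = 14.8×4.24×0.985 = 61.81 ft³/s
Q = Σ q = 119.6 ft³/s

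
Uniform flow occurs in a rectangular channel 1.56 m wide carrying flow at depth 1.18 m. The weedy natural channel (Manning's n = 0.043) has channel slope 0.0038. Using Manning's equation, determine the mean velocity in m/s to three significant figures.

A = b·y = 1.56 × 1.18 = 1.841 m²
P = b + 2y = 1.56 + 2×1.18 = 3.920 m
R = A/P = 1.841/3.920 = 0.4696 m
Q = (1/n)·A·R^(2/3)·S^(1/2) = (1/0.043) × 1.841 × 0.4696^(2/3) × 0.0038^(1/2) = 1.594 m³/s
V = Q/A = 1.594/1.841 = 0.8661 m/s

0.866 m/s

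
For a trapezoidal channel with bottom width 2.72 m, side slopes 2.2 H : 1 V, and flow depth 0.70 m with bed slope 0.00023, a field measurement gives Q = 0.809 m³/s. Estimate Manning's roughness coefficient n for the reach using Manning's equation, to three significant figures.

A = (b + z·y)·y = (2.72 + 2.2×0.70)×0.70 = 2.982 m²
P = b + 2y√(1+z²) = 2.72 + 2×0.70×√(1+2.2²) = 6.103 m
R = A/P = 2.982/6.103 = 0.4886 m
n = (1/Q)·A·R^(2/3)·S^(1/2) = (1/0.809) × 2.982 × 0.6203 × 0.01517 = 0.03468

0.0347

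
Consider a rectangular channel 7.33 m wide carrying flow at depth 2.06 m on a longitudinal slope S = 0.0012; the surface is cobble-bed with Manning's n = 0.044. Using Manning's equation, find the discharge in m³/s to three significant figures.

A = b·y = 7.33 × 2.06 = 15.10 m²
P = b + 2y = 7.33 + 2×2.06 = 11.45 m
R = A/P = 15.10/11.45 = 1.319 m
Q = (1/n)·A·R^(2/3)·S^(1/2) = (1/0.044) × 15.10 × 1.319^(2/3) × 0.0012^(1/2) = 14.30 m³/s

14.3 m³/s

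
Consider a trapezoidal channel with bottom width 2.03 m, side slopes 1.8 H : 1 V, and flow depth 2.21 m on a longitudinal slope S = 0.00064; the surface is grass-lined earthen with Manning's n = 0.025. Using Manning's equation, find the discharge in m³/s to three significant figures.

15.1 m³/s

A = (b + z·y)·y = (2.03 + 1.8×2.21)×2.21 = 13.28 m²
P = b + 2y√(1+z²) = 2.03 + 2×2.21×√(1+1.8²) = 11.13 m
R = A/P = 13.28/11.13 = 1.193 m
Q = (1/n)·A·R^(2/3)·S^(1/2) = (1/0.025) × 13.28 × 1.193^(2/3) × 0.00064^(1/2) = 15.11 m³/s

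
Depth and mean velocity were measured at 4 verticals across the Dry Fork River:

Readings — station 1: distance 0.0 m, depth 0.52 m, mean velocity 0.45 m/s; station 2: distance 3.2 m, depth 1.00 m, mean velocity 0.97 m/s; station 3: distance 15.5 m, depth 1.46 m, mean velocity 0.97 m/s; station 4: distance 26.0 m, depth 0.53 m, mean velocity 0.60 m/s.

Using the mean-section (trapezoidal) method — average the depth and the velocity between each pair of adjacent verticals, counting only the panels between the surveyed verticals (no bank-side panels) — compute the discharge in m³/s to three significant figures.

24.6 m³/s

Panel 1-2: Δb = 3.2 m, d̄ = (0.52+1.00)/2 = 0.76, v̄ = (0.45+0.97)/2 = 0.71 → q = 3.2×0.76×0.71 = 1.727 m³/s
Panel 2-3: Δb = 12.3 m, d̄ = (1.00+1.46)/2 = 1.23, v̄ = (0.97+0.97)/2 = 0.97 → q = 12.3×1.23×0.97 = 14.68 m³/s
Panel 3-4: Δb = 10.5 m, d̄ = (1.46+0.53)/2 = 0.995, v̄ = (0.97+0.60)/2 = 0.785 → q = 10.5×0.995×0.785 = 8.201 m³/s
Q = Σ q = 24.60 m³/s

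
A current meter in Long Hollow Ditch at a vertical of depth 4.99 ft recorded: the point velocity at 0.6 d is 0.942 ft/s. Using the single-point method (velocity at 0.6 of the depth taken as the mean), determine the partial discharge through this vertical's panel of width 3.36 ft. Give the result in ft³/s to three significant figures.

15.8 ft³/s

v̄ = v₀.₆ = 0.942 ft/s
q = v̄ × d × w = 0.9420 × 4.99 × 3.36 = 15.79 ft³/s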